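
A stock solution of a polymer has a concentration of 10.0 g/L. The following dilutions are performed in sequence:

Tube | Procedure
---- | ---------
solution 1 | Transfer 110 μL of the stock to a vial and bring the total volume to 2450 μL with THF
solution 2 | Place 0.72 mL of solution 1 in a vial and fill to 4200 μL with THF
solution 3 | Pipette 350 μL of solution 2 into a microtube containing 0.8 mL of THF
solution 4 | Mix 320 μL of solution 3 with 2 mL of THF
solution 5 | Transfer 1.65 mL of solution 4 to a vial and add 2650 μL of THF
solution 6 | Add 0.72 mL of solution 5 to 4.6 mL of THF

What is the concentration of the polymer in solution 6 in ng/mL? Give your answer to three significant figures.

Step 1: 110 μL brought to 2450 μL → factor 2450/110 = 22.273
Step 2: 0.72 mL brought to 4200 μL → factor 4.2/0.72 = 5.8333
Step 3: 350 μL + 0.8 mL = 1150 μL total → factor 1150/350 = 3.2857
Step 4: 320 μL + 2 mL = 2320 μL total → factor 2320/320 = 7.25
Step 5: 1.65 mL + 2650 μL = 4.3 mL total → factor 4.3/1.65 = 2.6061
Step 6: 0.72 mL + 4.6 mL = 5.32 mL total → factor 5.32/0.72 = 7.3889
Overall dilution factor = 22.273 × 5.8333 × 3.2857 × 7.25 × 2.6061 × 7.3889 = 59597
Final = 10.0 g/L / 59597 = 0.0001678 g/L = 168 ng/mL

168 ng/mL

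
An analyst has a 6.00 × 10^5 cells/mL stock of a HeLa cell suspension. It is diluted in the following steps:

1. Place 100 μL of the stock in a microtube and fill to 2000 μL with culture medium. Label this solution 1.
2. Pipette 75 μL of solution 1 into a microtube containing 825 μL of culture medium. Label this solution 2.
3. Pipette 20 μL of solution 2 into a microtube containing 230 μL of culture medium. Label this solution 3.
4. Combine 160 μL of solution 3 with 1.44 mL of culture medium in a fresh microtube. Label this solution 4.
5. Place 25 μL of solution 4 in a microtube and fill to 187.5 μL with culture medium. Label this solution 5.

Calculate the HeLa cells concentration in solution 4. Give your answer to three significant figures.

20.0 cells/mL

Step 1: 100 μL brought to 2000 μL → factor 2000/100 = 20
Step 2: 75 μL + 825 μL = 900 μL total → factor 900/75 = 12
Step 3: 20 μL + 230 μL = 250 μL total → factor 250/20 = 12.5
Step 4: 160 μL + 1.44 mL = 1600 μL total → factor 1600/160 = 10
Dilution factor through solution 4 = 20 × 12 × 12.5 × 10 = 30000
[solution 4] = 6.00 × 10^5 cells/mL / 30000 = 20.0 cells/mL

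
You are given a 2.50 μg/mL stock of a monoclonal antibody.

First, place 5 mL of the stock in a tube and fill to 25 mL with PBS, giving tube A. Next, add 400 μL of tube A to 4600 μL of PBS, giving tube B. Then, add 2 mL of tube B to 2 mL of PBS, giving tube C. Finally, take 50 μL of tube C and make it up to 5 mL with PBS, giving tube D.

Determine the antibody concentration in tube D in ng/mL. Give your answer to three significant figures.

0.200 ng/mL

Step 1: 5 mL brought to 25 mL → factor 25/5 = 5
Step 2: 400 μL + 4600 μL = 5000 μL total → factor 5000/400 = 12.5
Step 3: 2 mL + 2 mL = 4 mL total → factor 4/2 = 2
Step 4: 50 μL brought to 5 mL → factor 5000/50 = 100
Overall dilution factor = 5 × 12.5 × 2 × 100 = 12500
Final = 2.50 μg/mL / 12500 = 0.0002000 μg/mL = 0.200 ng/mL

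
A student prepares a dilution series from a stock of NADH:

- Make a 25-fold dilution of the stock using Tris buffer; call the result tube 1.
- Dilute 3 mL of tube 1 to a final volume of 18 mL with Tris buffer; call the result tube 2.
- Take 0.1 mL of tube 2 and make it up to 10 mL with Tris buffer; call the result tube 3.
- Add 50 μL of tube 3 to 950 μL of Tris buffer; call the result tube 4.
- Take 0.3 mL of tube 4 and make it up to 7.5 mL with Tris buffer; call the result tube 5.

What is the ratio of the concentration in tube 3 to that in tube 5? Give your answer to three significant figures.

500

Step 1: 25-fold → factor 25
Step 2: 3 mL brought to 18 mL → factor 18/3 = 6
Step 3: 0.1 mL brought to 10 mL → factor 10/0.1 = 100
Step 4: 50 μL + 950 μL = 1000 μL total → factor 1000/50 = 20
Step 5: 0.3 mL brought to 7.5 mL → factor 7.5/0.3 = 25
Dilution factor to tube 3 = 15000; to tube 5 = 7.5 × 10^6
[tube 3]/[tube 5] = (factor to tube 5)/(factor to tube 3) = 7.5 × 10^6/15000 = 500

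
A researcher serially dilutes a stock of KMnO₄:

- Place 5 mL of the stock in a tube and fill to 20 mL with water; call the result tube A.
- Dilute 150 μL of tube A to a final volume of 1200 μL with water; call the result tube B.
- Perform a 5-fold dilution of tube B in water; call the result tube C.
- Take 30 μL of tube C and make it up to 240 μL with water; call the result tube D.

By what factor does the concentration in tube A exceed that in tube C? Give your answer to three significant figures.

Step 1: 5 mL brought to 20 mL → factor 20/5 = 4
Step 2: 150 μL brought to 1200 μL → factor 1200/150 = 8
Step 3: 5-fold → factor 5
Dilution factor to tube A = 4; to tube C = 160
[tube A]/[tube C] = (factor to tube C)/(factor to tube A) = 160/4 = 40.0

40.0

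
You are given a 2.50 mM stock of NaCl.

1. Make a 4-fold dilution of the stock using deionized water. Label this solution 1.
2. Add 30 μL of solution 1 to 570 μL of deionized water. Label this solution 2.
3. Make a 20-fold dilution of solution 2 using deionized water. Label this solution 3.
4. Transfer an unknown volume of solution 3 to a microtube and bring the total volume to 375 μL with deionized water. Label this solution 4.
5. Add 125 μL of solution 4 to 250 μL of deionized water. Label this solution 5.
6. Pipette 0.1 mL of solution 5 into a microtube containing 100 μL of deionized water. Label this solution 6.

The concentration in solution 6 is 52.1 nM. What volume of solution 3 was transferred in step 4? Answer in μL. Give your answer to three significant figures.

Step 1: 4-fold → factor 4
Step 2: 30 μL + 570 μL = 600 μL total → factor 600/30 = 20
Step 3: 20-fold → factor 20
Step 4: v brought to 375 μL → factor = 375 μL/v
Step 5: 125 μL + 250 μL = 375 μL total → factor 375/125 = 3
Step 6: 0.1 mL + 100 μL = 0.2 mL total → factor 0.2/0.1 = 2
Product of known-step factors = 9600
Overall factor = 2.50 mM / (52.1 nM) = 47985
Step-4 factor = 47985 / 9600 = 4.9984
v = 375 μL / 4.9984 = 75.0 μL

75.0 μL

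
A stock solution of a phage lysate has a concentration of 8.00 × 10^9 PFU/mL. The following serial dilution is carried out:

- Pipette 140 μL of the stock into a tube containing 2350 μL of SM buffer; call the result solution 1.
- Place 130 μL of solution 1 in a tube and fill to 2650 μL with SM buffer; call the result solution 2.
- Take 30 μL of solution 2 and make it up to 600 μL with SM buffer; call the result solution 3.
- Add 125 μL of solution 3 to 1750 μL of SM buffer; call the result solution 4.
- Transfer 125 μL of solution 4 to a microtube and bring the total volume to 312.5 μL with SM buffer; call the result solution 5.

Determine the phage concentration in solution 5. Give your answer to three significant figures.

2.94 × 10^4 PFU/mL

Step 1: 140 μL + 2350 μL = 2490 μL total → factor 2490/140 = 17.786
Step 2: 130 μL brought to 2650 μL → factor 2650/130 = 20.385
Step 3: 30 μL brought to 600 μL → factor 600/30 = 20
Step 4: 125 μL + 1750 μL = 1875 μL total → factor 1875/125 = 15
Step 5: 125 μL brought to 312.5 μL → factor 312.5/125 = 2.5
Overall dilution factor = 17.786 × 20.385 × 20 × 15 × 2.5 = 2.7192 × 10^5
Final = 8.00 × 10^9 PFU/mL / 2.7192 × 10^5 = 2.94 × 10^4 PFU/mL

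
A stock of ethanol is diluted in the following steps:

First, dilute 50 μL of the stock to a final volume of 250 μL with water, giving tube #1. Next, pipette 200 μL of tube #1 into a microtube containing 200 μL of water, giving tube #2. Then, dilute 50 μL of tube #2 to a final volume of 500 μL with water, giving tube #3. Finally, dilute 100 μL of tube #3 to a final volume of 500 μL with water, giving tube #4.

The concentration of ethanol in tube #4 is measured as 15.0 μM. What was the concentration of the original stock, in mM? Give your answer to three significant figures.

Step 1: 50 μL brought to 250 μL → factor 250/50 = 5
Step 2: 200 μL + 200 μL = 400 μL total → factor 400/200 = 2
Step 3: 50 μL brought to 500 μL → factor 500/50 = 10
Step 4: 100 μL brought to 500 μL → factor 500/100 = 5
Overall dilution factor = 5 × 2 × 10 × 5 = 500
Stock = 15.0 μM × 500 = 7500 μM = 7.50 mM

7.50 mM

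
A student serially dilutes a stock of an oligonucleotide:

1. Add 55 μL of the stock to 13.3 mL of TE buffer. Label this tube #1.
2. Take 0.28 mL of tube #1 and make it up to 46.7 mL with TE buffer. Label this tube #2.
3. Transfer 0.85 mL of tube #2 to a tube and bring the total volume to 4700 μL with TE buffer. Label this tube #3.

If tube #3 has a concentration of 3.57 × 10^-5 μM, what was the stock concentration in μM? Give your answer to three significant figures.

Step 1: 55 μL + 13.3 mL = 13355 μL total → factor 13355/55 = 242.82
Step 2: 0.28 mL brought to 46.7 mL → factor 46.7/0.28 = 166.79
Step 3: 0.85 mL brought to 4700 μL → factor 4.7/0.85 = 5.5294
Overall dilution factor = 242.82 × 166.79 × 5.5294 = 2.2393 × 10^5
Stock = 3.57 × 10^-5 μM × 2.2393 × 10^5 = 7.99 μM

7.99 μM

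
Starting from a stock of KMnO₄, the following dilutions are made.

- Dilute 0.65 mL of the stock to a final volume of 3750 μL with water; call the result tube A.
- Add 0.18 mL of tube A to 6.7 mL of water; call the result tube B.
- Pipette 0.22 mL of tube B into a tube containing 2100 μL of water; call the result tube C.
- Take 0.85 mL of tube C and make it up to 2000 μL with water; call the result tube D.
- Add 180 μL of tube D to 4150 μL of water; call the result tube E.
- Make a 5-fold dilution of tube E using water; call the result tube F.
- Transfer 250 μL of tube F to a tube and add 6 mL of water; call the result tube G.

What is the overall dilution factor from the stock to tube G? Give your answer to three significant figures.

1.65 × 10^7

Step 1: 0.65 mL brought to 3750 μL → factor 3.75/0.65 = 5.7692
Step 2: 0.18 mL + 6.7 mL = 6.88 mL total → factor 6.88/0.18 = 38.222
Step 3: 0.22 mL + 2100 μL = 2.32 mL total → factor 2.32/0.22 = 10.545
Step 4: 0.85 mL brought to 2000 μL → factor 2/0.85 = 2.3529
Step 5: 180 μL + 4150 μL = 4330 μL total → factor 4330/180 = 24.056
Step 6: 5-fold → factor 5
Step 7: 250 μL + 6 mL = 6250 μL total → factor 6250/250 = 25
Overall dilution factor = 5.7692 × 38.222 × 10.545 × 2.3529 × 24.056 × 5 × 25 = 1.6453 × 10^7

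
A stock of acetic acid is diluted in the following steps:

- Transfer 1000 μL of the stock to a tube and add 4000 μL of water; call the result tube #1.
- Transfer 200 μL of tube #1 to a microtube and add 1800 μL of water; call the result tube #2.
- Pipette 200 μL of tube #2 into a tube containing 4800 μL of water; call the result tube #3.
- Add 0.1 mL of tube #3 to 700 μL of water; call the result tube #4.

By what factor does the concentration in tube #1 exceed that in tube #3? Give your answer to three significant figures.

250

Step 1: 1000 μL + 4000 μL = 5000 μL total → factor 5000/1000 = 5
Step 2: 200 μL + 1800 μL = 2000 μL total → factor 2000/200 = 10
Step 3: 200 μL + 4800 μL = 5000 μL total → factor 5000/200 = 25
Dilution factor to tube #1 = 5; to tube #3 = 1250
[tube #1]/[tube #3] = (factor to tube #3)/(factor to tube #1) = 1250/5 = 250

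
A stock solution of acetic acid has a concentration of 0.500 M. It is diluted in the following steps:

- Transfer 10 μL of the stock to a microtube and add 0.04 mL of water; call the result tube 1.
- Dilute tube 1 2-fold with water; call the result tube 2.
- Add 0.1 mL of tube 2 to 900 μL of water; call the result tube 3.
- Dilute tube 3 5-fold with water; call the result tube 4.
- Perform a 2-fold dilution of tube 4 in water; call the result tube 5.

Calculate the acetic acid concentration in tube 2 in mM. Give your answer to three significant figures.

Step 1: 10 μL + 0.04 mL = 50 μL total → factor 50/10 = 5
Step 2: 2-fold → factor 2
Dilution factor through tube 2 = 5 × 2 = 10
[tube 2] = 0.500 M / 10 = 0.05000 M = 50.0 mM

50.0 mM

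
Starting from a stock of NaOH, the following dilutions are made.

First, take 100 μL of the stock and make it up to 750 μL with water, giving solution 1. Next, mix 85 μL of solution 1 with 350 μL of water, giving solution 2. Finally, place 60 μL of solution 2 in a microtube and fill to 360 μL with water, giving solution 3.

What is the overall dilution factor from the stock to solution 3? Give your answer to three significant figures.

Step 1: 100 μL brought to 750 μL → factor 750/100 = 7.5
Step 2: 85 μL + 350 μL = 435 μL total → factor 435/85 = 5.1176
Step 3: 60 μL brought to 360 μL → factor 360/60 = 6
Overall dilution factor = 7.5 × 5.1176 × 6 = 230.29

230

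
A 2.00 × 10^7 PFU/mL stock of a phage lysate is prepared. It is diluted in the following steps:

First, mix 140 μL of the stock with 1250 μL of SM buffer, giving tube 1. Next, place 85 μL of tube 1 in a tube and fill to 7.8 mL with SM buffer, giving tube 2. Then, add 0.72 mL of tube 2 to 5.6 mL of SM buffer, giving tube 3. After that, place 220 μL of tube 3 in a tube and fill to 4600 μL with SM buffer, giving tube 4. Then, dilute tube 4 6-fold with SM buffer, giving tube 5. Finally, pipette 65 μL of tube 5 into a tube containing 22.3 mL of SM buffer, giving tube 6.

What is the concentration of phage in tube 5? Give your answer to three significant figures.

19.9 PFU/mL

Step 1: 140 μL + 1250 μL = 1390 μL total → factor 1390/140 = 9.9286
Step 2: 85 μL brought to 7.8 mL → factor 7800/85 = 91.765
Step 3: 0.72 mL + 5.6 mL = 6.32 mL total → factor 6.32/0.72 = 8.7778
Step 4: 220 μL brought to 4600 μL → factor 4600/220 = 20.909
Step 5: 6-fold → factor 6
Dilution factor through tube 5 = 9.9286 × 91.765 × 8.7778 × 20.909 × 6 = 1.0033 × 10^6
[tube 5] = 2.00 × 10^7 PFU/mL / 1.0033 × 10^6 = 19.9 PFU/mL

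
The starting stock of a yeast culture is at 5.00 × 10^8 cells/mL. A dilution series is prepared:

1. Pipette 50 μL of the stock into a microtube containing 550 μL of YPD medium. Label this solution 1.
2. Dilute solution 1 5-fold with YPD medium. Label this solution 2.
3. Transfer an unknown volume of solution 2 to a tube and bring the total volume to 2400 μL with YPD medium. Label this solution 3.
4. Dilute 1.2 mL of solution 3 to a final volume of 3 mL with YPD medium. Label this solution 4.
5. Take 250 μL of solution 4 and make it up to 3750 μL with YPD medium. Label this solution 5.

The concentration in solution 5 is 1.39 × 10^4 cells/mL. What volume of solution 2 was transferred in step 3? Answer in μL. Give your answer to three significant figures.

150 μL

Step 1: 50 μL + 550 μL = 600 μL total → factor 600/50 = 12
Step 2: 5-fold → factor 5
Step 3: v brought to 2400 μL → factor = 2400 μL/v
Step 4: 1.2 mL brought to 3 mL → factor 3/1.2 = 2.5
Step 5: 250 μL brought to 3750 μL → factor 3750/250 = 15
Product of known-step factors = 2250
Overall factor = 5.00 × 10^8 cells/mL / (1.39 × 10^4 cells/mL) = 35971
Step-3 factor = 35971 / 2250 = 15.987
v = 2400 μL / 15.987 = 150 μL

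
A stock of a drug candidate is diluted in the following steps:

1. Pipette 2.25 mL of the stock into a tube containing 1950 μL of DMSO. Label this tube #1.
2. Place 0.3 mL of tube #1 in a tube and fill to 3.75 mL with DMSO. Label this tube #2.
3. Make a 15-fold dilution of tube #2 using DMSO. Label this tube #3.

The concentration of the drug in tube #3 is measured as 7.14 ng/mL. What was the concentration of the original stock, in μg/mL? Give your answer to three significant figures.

2.50 μg/mL

Step 1: 2.25 mL + 1950 μL = 4.2 mL total → factor 4.2/2.25 = 1.8667
Step 2: 0.3 mL brought to 3.75 mL → factor 3.75/0.3 = 12.5
Step 3: 15-fold → factor 15
Overall dilution factor = 1.8667 × 12.5 × 15 = 350
Stock = 7.14 ng/mL × 350 = 2499 ng/mL = 2.50 μg/mL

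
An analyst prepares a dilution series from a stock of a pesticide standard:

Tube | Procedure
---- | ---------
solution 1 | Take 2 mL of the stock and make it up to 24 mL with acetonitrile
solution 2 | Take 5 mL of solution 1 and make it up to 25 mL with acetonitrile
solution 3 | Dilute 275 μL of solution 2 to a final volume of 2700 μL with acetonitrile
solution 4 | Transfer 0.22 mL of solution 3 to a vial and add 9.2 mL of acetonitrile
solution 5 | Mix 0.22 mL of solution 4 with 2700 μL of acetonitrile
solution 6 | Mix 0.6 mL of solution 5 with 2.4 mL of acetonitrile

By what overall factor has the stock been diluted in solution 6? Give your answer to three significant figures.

1.67 × 10^6

Step 1: 2 mL brought to 24 mL → factor 24/2 = 12
Step 2: 5 mL brought to 25 mL → factor 25/5 = 5
Step 3: 275 μL brought to 2700 μL → factor 2700/275 = 9.8182
Step 4: 0.22 mL + 9.2 mL = 9.42 mL total → factor 9.42/0.22 = 42.818
Step 5: 0.22 mL + 2700 μL = 2.92 mL total → factor 2.92/0.22 = 13.273
Step 6: 0.6 mL + 2.4 mL = 3 mL total → factor 3/0.6 = 5
Overall dilution factor = 12 × 5 × 9.8182 × 42.818 × 13.273 × 5 = 1.6739 × 10^6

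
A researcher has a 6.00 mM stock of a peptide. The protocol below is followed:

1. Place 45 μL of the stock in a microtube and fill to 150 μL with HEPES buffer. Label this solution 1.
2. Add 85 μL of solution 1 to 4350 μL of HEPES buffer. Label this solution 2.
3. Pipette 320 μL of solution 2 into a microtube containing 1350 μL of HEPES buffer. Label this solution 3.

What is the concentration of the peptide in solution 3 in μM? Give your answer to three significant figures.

Step 1: 45 μL brought to 150 μL → factor 150/45 = 3.3333
Step 2: 85 μL + 4350 μL = 4435 μL total → factor 4435/85 = 52.176
Step 3: 320 μL + 1350 μL = 1670 μL total → factor 1670/320 = 5.2188
Overall dilution factor = 3.3333 × 52.176 × 5.2188 = 907.65
Final = 6.00 mM / 907.65 = 0.006610 mM = 6.61 μM

6.61 μM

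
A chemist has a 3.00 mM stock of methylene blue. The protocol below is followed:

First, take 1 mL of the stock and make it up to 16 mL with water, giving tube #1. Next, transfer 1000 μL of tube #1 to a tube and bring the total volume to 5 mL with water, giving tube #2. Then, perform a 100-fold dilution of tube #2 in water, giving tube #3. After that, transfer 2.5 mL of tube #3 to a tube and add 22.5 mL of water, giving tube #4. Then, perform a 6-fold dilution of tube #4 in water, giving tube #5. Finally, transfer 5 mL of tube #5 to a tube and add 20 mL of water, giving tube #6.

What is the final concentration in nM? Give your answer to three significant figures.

Step 1: 1 mL brought to 16 mL → factor 16/1 = 16
Step 2: 1000 μL brought to 5 mL → factor 5000/1000 = 5
Step 3: 100-fold → factor 100
Step 4: 2.5 mL + 22.5 mL = 25 mL total → factor 25/2.5 = 10
Step 5: 6-fold → factor 6
Step 6: 5 mL + 20 mL = 25 mL total → factor 25/5 = 5
Overall dilution factor = 16 × 5 × 100 × 10 × 6 × 5 = 2.4 × 10^6
Final = 3.00 mM / 2.4 × 10^6 = 1.250 × 10^-6 mM = 1.25 nM

1.25 nM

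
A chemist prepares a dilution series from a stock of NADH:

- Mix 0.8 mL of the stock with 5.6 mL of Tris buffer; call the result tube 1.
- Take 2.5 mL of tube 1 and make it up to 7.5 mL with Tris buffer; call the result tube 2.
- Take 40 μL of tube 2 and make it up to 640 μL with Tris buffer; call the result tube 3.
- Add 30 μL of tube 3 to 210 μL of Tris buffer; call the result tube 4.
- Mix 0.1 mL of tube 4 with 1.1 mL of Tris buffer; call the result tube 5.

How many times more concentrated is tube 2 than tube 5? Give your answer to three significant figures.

Step 1: 0.8 mL + 5.6 mL = 6.4 mL total → factor 6.4/0.8 = 8
Step 2: 2.5 mL brought to 7.5 mL → factor 7.5/2.5 = 3
Step 3: 40 μL brought to 640 μL → factor 640/40 = 16
Step 4: 30 μL + 210 μL = 240 μL total → factor 240/30 = 8
Step 5: 0.1 mL + 1.1 mL = 1.2 mL total → factor 1.2/0.1 = 12
Dilution factor to tube 2 = 24; to tube 5 = 36864
[tube 2]/[tube 5] = (factor to tube 5)/(factor to tube 2) = 36864/24 = 1.54 × 10^3

1.54 × 10^3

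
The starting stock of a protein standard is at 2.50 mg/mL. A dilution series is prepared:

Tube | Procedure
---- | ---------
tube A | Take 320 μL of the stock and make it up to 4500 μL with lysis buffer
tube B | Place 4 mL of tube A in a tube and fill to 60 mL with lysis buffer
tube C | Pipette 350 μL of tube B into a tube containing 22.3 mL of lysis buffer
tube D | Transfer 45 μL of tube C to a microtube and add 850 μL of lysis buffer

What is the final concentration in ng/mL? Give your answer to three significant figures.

Step 1: 320 μL brought to 4500 μL → factor 4500/320 = 14.062
Step 2: 4 mL brought to 60 mL → factor 60/4 = 15
Step 3: 350 μL + 22.3 mL = 22650 μL total → factor 22650/350 = 64.714
Step 4: 45 μL + 850 μL = 895 μL total → factor 895/45 = 19.889
Overall dilution factor = 14.062 × 15 × 64.714 × 19.889 = 2.715 × 10^5
Final = 2.50 mg/mL / 2.715 × 10^5 = 9.208 × 10^-6 mg/mL = 9.21 ng/mL

9.21 ng/mL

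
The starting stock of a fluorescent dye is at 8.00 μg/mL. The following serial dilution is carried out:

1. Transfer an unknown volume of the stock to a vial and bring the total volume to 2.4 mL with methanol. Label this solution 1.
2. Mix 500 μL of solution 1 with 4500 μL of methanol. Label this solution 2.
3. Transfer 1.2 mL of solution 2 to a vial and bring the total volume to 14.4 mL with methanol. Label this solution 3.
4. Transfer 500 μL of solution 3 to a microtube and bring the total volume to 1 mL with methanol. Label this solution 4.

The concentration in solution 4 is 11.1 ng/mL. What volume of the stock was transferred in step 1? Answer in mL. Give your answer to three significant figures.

0.799 mL

Step 1: v brought to 2.4 mL → factor = 2.4 mL/v
Step 2: 500 μL + 4500 μL = 5000 μL total → factor 5000/500 = 10
Step 3: 1.2 mL brought to 14.4 mL → factor 14.4/1.2 = 12
Step 4: 500 μL brought to 1 mL → factor 1000/500 = 2
Product of known-step factors = 240
Overall factor = 8.00 μg/mL / (11.1 ng/mL) = 720.72
Step-1 factor = 720.72 / 240 = 3.003
v = 2.4 mL / 3.003 = 0.799 mL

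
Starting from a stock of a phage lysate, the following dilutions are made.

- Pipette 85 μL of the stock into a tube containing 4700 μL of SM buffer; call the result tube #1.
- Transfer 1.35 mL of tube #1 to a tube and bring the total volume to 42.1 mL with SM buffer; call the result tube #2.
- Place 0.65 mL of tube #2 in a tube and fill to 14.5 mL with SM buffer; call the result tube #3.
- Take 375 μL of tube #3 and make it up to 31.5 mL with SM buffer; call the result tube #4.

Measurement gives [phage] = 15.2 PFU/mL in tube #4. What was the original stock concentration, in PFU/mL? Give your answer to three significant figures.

5.00 × 10^7 PFU/mL

Step 1: 85 μL + 4700 μL = 4785 μL total → factor 4785/85 = 56.294
Step 2: 1.35 mL brought to 42.1 mL → factor 42.1/1.35 = 31.185
Step 3: 0.65 mL brought to 14.5 mL → factor 14.5/0.65 = 22.308
Step 4: 375 μL brought to 31.5 mL → factor 31500/375 = 84
Overall dilution factor = 56.294 × 31.185 × 22.308 × 84 = 3.2896 × 10^6
Stock = 15.2 PFU/mL × 3.2896 × 10^6 = 5.00 × 10^7 PFU/mL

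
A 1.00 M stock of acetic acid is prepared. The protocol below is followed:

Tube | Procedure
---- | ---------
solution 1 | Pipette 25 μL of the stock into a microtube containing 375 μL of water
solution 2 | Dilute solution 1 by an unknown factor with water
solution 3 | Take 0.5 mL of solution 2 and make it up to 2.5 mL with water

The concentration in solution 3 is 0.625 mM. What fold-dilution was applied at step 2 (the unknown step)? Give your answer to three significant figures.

20.0-fold

Step 1: 25 μL + 375 μL = 400 μL total → factor 400/25 = 16
Step 2: unknown factor x
Step 3: 0.5 mL brought to 2.5 mL → factor 2.5/0.5 = 5
Product of known-step factors = 80
Overall factor = 1.00 M / (0.625 mM) = 1600
x = 1600 / 80 = 20.0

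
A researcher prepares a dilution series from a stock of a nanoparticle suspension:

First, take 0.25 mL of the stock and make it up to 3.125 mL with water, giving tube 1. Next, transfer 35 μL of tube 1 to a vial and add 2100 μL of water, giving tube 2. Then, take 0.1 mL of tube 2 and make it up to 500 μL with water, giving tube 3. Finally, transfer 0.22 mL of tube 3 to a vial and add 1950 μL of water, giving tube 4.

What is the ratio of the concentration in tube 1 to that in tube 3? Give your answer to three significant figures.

305

Step 1: 0.25 mL brought to 3.125 mL → factor 3.125/0.25 = 12.5
Step 2: 35 μL + 2100 μL = 2135 μL total → factor 2135/35 = 61
Step 3: 0.1 mL brought to 500 μL → factor 0.5/0.1 = 5
Dilution factor to tube 1 = 12.5; to tube 3 = 3812.5
[tube 1]/[tube 3] = (factor to tube 3)/(factor to tube 1) = 3812.5/12.5 = 305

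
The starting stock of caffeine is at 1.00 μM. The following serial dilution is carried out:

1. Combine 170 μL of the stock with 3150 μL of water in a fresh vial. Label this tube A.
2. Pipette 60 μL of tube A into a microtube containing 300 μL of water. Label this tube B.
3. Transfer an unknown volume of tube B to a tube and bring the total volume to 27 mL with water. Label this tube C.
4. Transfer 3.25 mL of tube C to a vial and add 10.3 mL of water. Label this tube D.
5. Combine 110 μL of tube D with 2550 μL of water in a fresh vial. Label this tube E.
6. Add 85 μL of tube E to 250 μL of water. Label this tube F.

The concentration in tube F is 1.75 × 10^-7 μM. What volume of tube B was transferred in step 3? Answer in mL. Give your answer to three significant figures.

0.220 mL

Step 1: 170 μL + 3150 μL = 3320 μL total → factor 3320/170 = 19.529
Step 2: 60 μL + 300 μL = 360 μL total → factor 360/60 = 6
Step 3: v brought to 27 mL → factor = 27 mL/v
Step 4: 3.25 mL + 10.3 mL = 13.55 mL total → factor 13.55/3.25 = 4.1692
Step 5: 110 μL + 2550 μL = 2660 μL total → factor 2660/110 = 24.182
Step 6: 85 μL + 250 μL = 335 μL total → factor 335/85 = 3.9412
Product of known-step factors = 46560
Overall factor = 1.00 μM / (1.75 × 10^-7 μM) = 5.7143 × 10^6
Step-3 factor = 5.7143 × 10^6 / 46560 = 122.73
v = 27 mL / 122.73 = 0.220 mL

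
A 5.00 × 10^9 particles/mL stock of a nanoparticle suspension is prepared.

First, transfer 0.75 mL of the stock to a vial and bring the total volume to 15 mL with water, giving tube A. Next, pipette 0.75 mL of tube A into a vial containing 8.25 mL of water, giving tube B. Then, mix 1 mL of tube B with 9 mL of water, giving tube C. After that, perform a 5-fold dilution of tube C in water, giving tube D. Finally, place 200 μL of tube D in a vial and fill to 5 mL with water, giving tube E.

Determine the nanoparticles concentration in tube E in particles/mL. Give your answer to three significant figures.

1.67 × 10^4 particles/mL

Step 1: 0.75 mL brought to 15 mL → factor 15/0.75 = 20
Step 2: 0.75 mL + 8.25 mL = 9 mL total → factor 9/0.75 = 12
Step 3: 1 mL + 9 mL = 10 mL total → factor 10/1 = 10
Step 4: 5-fold → factor 5
Step 5: 200 μL brought to 5 mL → factor 5000/200 = 25
Overall dilution factor = 20 × 12 × 10 × 5 × 25 = 3 × 10^5
Final = 5.00 × 10^9 particles/mL / 3 × 10^5 = 1.67 × 10^4 particles/mL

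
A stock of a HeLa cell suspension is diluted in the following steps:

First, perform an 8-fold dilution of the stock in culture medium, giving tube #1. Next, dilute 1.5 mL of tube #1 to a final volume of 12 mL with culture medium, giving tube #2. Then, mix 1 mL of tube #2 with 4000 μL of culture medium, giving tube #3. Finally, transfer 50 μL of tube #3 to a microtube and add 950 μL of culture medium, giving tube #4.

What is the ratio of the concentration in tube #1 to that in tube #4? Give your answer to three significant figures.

Step 1: 8-fold → factor 8
Step 2: 1.5 mL brought to 12 mL → factor 12/1.5 = 8
Step 3: 1 mL + 4000 μL = 5 mL total → factor 5/1 = 5
Step 4: 50 μL + 950 μL = 1000 μL total → factor 1000/50 = 20
Dilution factor to tube #1 = 8; to tube #4 = 6400
[tube #1]/[tube #4] = (factor to tube #4)/(factor to tube #1) = 6400/8 = 800

800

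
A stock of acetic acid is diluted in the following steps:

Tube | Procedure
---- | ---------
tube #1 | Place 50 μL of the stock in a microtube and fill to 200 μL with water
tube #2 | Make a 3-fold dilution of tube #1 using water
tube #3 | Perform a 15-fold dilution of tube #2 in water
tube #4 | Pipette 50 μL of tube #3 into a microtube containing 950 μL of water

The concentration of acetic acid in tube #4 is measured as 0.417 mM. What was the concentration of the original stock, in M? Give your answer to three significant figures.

1.50 M

Step 1: 50 μL brought to 200 μL → factor 200/50 = 4
Step 2: 3-fold → factor 3
Step 3: 15-fold → factor 15
Step 4: 50 μL + 950 μL = 1000 μL total → factor 1000/50 = 20
Overall dilution factor = 4 × 3 × 15 × 20 = 3600
Stock = 0.417 mM × 3600 = 1501 mM = 1.50 M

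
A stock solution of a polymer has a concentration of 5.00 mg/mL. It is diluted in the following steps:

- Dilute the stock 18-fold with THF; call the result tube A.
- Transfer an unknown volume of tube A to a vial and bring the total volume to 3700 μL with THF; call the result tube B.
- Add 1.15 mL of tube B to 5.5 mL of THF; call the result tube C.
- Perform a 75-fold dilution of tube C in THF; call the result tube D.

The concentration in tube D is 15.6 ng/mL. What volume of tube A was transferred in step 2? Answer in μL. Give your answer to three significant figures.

Step 1: 18-fold → factor 18
Step 2: v brought to 3700 μL → factor = 3700 μL/v
Step 3: 1.15 mL + 5.5 mL = 6.65 mL total → factor 6.65/1.15 = 5.7826
Step 4: 75-fold → factor 75
Product of known-step factors = 7806.5
Overall factor = 5.00 mg/mL / (15.6 ng/mL) = 3.2051 × 10^5
Step-2 factor = 3.2051 × 10^5 / 7806.5 = 41.057
v = 3700 μL / 41.057 = 90.1 μL

90.1 μL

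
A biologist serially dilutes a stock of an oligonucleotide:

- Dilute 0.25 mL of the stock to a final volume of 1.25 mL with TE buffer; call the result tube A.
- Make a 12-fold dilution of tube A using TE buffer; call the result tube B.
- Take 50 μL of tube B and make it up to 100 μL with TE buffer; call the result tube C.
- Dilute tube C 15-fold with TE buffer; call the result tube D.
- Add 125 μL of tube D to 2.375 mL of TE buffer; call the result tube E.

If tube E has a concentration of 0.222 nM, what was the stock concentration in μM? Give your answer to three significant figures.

7.99 μM

Step 1: 0.25 mL brought to 1.25 mL → factor 1.25/0.25 = 5
Step 2: 12-fold → factor 12
Step 3: 50 μL brought to 100 μL → factor 100/50 = 2
Step 4: 15-fold → factor 15
Step 5: 125 μL + 2.375 mL = 2500 μL total → factor 2500/125 = 20
Overall dilution factor = 5 × 12 × 2 × 15 × 20 = 36000
Stock = 0.222 nM × 36000 = 7992 nM = 7.99 μM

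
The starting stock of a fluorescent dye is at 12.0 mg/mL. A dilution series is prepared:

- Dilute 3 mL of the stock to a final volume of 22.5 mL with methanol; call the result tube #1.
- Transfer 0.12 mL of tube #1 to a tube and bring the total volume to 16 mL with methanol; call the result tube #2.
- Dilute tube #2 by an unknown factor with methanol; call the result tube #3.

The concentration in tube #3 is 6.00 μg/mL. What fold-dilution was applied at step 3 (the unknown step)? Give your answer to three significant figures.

Step 1: 3 mL brought to 22.5 mL → factor 22.5/3 = 7.5
Step 2: 0.12 mL brought to 16 mL → factor 16/0.12 = 133.33
Step 3: unknown factor x
Product of known-step factors = 1000
Overall factor = 12.0 mg/mL / (6.00 μg/mL) = 2000
x = 2000 / 1000 = 2.00

2.00-fold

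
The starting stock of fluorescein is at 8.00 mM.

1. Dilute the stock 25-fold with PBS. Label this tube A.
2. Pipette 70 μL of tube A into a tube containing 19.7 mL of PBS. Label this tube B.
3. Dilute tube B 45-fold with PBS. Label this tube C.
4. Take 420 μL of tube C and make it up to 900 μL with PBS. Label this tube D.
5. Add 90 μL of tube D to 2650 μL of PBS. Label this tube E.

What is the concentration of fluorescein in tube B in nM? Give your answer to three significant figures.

1.13 × 10^3 nM

Step 1: 25-fold → factor 25
Step 2: 70 μL + 19.7 mL = 19770 μL total → factor 19770/70 = 282.43
Dilution factor through tube B = 25 × 282.43 = 7060.7
[tube B] = 8.00 mM / 7060.7 = 0.001133 mM = 1.13 × 10^3 nM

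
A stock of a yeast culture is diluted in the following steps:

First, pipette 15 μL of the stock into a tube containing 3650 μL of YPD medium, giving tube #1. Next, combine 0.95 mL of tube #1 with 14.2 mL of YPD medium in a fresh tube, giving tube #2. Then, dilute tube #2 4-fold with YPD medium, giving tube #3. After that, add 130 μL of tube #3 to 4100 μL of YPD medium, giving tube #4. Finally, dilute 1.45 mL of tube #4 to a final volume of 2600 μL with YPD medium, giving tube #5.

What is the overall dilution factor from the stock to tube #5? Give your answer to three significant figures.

Step 1: 15 μL + 3650 μL = 3665 μL total → factor 3665/15 = 244.33
Step 2: 0.95 mL + 14.2 mL = 15.15 mL total → factor 15.15/0.95 = 15.947
Step 3: 4-fold → factor 4
Step 4: 130 μL + 4100 μL = 4230 μL total → factor 4230/130 = 32.538
Step 5: 1.45 mL brought to 2600 μL → factor 2.6/1.45 = 1.7931
Overall dilution factor = 244.33 × 15.947 × 4 × 32.538 × 1.7931 = 9.0936 × 10^5

9.09 × 10^5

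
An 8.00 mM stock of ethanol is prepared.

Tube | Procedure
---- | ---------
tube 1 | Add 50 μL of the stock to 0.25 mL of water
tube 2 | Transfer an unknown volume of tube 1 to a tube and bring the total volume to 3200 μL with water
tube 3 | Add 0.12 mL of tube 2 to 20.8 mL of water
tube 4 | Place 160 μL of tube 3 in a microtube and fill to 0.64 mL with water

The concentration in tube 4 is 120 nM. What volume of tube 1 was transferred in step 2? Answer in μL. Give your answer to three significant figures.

Step 1: 50 μL + 0.25 mL = 300 μL total → factor 300/50 = 6
Step 2: v brought to 3200 μL → factor = 3200 μL/v
Step 3: 0.12 mL + 20.8 mL = 20.92 mL total → factor 20.92/0.12 = 174.33
Step 4: 160 μL brought to 0.64 mL → factor 640/160 = 4
Product of known-step factors = 4184
Overall factor = 8.00 mM / (120 nM) = 66667
Step-2 factor = 66667 / 4184 = 15.934
v = 3200 μL / 15.934 = 201 μL

201 μL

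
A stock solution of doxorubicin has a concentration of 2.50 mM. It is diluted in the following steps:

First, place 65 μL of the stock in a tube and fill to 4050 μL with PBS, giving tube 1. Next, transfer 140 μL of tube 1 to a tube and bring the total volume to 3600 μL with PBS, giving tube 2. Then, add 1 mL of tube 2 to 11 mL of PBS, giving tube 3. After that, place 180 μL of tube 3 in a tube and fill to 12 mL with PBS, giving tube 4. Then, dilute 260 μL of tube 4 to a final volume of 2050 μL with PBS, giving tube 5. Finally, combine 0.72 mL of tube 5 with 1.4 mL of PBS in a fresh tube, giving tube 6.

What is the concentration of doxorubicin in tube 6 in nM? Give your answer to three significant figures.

0.0840 nM

Step 1: 65 μL brought to 4050 μL → factor 4050/65 = 62.308
Step 2: 140 μL brought to 3600 μL → factor 3600/140 = 25.714
Step 3: 1 mL + 11 mL = 12 mL total → factor 12/1 = 12
Step 4: 180 μL brought to 12 mL → factor 12000/180 = 66.667
Step 5: 260 μL brought to 2050 μL → factor 2050/260 = 7.8846
Step 6: 0.72 mL + 1.4 mL = 2.12 mL total → factor 2.12/0.72 = 2.9444
Overall dilution factor = 62.308 × 25.714 × 12 × 66.667 × 7.8846 × 2.9444 = 2.9757 × 10^7
Final = 2.50 mM / 2.9757 × 10^7 = 8.401 × 10^-8 mM = 0.0840 nM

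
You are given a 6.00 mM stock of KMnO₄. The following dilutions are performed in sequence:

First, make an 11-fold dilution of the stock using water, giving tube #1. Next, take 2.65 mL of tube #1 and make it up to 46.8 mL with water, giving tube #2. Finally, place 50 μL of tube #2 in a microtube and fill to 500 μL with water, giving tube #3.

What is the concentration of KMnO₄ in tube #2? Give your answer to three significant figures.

0.0309 mM

Step 1: 11-fold → factor 11
Step 2: 2.65 mL brought to 46.8 mL → factor 46.8/2.65 = 17.66
Dilution factor through tube #2 = 11 × 17.66 = 194.26
[tube #2] = 6.00 mM / 194.26 = 0.0309 mM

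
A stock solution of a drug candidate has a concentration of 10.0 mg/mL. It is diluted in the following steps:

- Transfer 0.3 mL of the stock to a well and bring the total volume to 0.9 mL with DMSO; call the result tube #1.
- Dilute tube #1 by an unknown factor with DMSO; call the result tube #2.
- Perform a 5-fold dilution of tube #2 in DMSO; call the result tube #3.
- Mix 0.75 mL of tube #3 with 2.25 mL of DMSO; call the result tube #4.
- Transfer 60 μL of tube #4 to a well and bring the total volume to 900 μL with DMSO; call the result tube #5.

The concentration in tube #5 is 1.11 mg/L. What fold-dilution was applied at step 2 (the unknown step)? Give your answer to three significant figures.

Step 1: 0.3 mL brought to 0.9 mL → factor 0.9/0.3 = 3
Step 2: unknown factor x
Step 3: 5-fold → factor 5
Step 4: 0.75 mL + 2.25 mL = 3 mL total → factor 3/0.75 = 4
Step 5: 60 μL brought to 900 μL → factor 900/60 = 15
Product of known-step factors = 900
Overall factor = 10.0 mg/mL / (1.11 mg/L) = 9009
x = 9009 / 900 = 10.0

10.0-fold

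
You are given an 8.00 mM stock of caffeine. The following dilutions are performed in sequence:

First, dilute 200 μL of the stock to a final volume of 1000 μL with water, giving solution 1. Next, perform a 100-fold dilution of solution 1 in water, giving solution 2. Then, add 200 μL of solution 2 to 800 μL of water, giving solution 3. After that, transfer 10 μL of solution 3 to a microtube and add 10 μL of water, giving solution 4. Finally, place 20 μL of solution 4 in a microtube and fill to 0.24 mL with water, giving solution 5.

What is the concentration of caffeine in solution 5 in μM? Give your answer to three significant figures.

Step 1: 200 μL brought to 1000 μL → factor 1000/200 = 5
Step 2: 100-fold → factor 100
Step 3: 200 μL + 800 μL = 1000 μL total → factor 1000/200 = 5
Step 4: 10 μL + 10 μL = 20 μL total → factor 20/10 = 2
Step 5: 20 μL brought to 0.24 mL → factor 240/20 = 12
Dilution factor through solution 5 = 5 × 100 × 5 × 2 × 12 = 60000
[solution 5] = 8.00 mM / 60000 = 0.0001333 mM = 0.133 μM

0.133 μM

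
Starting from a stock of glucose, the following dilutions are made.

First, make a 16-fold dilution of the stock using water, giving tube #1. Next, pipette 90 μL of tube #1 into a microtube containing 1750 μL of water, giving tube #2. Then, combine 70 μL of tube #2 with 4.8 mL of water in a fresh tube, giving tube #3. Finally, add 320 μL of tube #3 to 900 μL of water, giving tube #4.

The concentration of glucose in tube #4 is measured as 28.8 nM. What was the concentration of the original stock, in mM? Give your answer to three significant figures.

Step 1: 16-fold → factor 16
Step 2: 90 μL + 1750 μL = 1840 μL total → factor 1840/90 = 20.444
Step 3: 70 μL + 4.8 mL = 4870 μL total → factor 4870/70 = 69.571
Step 4: 320 μL + 900 μL = 1220 μL total → factor 1220/320 = 3.8125
Overall dilution factor = 16 × 20.444 × 69.571 × 3.8125 = 86763
Stock = 28.8 nM × 86763 = 2.499 × 10^6 nM = 2.50 mM

2.50 mM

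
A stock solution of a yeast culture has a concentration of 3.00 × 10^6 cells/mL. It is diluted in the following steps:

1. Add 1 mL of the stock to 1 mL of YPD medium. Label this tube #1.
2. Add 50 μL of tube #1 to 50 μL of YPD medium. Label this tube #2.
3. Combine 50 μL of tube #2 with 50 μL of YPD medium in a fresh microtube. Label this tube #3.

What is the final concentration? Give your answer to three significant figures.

Step 1: 1 mL + 1 mL = 2 mL total → factor 2/1 = 2
Step 2: 50 μL + 50 μL = 100 μL total → factor 100/50 = 2
Step 3: 50 μL + 50 μL = 100 μL total → factor 100/50 = 2
Overall dilution factor = 2 × 2 × 2 = 8
Final = 3.00 × 10^6 cells/mL / 8 = 3.75 × 10^5 cells/mL

3.75 × 10^5 cells/mL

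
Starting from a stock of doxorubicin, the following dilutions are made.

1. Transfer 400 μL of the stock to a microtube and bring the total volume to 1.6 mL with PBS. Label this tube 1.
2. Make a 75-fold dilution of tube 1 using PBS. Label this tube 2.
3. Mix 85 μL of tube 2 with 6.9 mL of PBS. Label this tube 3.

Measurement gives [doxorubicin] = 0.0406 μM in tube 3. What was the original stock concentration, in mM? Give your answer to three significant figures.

Step 1: 400 μL brought to 1.6 mL → factor 1600/400 = 4
Step 2: 75-fold → factor 75
Step 3: 85 μL + 6.9 mL = 6985 μL total → factor 6985/85 = 82.176
Overall dilution factor = 4 × 75 × 82.176 = 24653
Stock = 0.0406 μM × 24653 = 1001 μM = 1.00 mM

1.00 mM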